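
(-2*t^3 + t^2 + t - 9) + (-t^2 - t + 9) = -2*t^3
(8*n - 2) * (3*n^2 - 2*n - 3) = 24*n^3 - 22*n^2 - 20*n + 6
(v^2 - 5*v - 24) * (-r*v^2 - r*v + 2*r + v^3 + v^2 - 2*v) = -r*v^4 + 4*r*v^3 + 31*r*v^2 + 14*r*v - 48*r + v^5 - 4*v^4 - 31*v^3 - 14*v^2 + 48*v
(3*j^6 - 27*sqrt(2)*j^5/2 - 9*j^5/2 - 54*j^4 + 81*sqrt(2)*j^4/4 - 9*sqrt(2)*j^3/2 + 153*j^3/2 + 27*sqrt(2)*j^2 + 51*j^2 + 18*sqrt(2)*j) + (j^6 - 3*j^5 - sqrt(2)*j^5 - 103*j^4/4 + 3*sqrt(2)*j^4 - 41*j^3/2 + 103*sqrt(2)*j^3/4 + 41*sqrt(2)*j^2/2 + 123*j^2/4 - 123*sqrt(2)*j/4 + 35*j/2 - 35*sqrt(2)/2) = 4*j^6 - 29*sqrt(2)*j^5/2 - 15*j^5/2 - 319*j^4/4 + 93*sqrt(2)*j^4/4 + 85*sqrt(2)*j^3/4 + 56*j^3 + 95*sqrt(2)*j^2/2 + 327*j^2/4 - 51*sqrt(2)*j/4 + 35*j/2 - 35*sqrt(2)/2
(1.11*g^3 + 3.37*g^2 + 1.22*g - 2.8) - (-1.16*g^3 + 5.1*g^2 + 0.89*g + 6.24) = 2.27*g^3 - 1.73*g^2 + 0.33*g - 9.04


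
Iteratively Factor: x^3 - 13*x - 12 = (x + 3)*(x^2 - 3*x - 4) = (x - 4)*(x + 3)*(x + 1)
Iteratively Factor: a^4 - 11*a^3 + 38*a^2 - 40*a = (a)*(a^3 - 11*a^2 + 38*a - 40) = a*(a - 5)*(a^2 - 6*a + 8) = a*(a - 5)*(a - 4)*(a - 2)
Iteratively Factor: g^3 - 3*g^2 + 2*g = (g - 1)*(g^2 - 2*g) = g*(g - 1)*(g - 2)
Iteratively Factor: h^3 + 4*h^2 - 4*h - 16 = (h + 4)*(h^2 - 4) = (h + 2)*(h + 4)*(h - 2)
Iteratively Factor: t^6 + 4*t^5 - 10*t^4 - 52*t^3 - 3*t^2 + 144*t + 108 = (t + 2)*(t^5 + 2*t^4 - 14*t^3 - 24*t^2 + 45*t + 54) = (t + 2)*(t + 3)*(t^4 - t^3 - 11*t^2 + 9*t + 18) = (t - 3)*(t + 2)*(t + 3)*(t^3 + 2*t^2 - 5*t - 6) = (t - 3)*(t + 2)*(t + 3)^2*(t^2 - t - 2) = (t - 3)*(t - 2)*(t + 2)*(t + 3)^2*(t + 1)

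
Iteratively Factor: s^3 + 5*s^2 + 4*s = (s + 4)*(s^2 + s) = s*(s + 4)*(s + 1)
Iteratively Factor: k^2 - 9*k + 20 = (k - 5)*(k - 4)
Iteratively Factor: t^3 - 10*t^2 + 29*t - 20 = (t - 4)*(t^2 - 6*t + 5) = (t - 5)*(t - 4)*(t - 1)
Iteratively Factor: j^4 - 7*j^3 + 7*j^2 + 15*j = (j - 5)*(j^3 - 2*j^2 - 3*j) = (j - 5)*(j + 1)*(j^2 - 3*j) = j*(j - 5)*(j + 1)*(j - 3)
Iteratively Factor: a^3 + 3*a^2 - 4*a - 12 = (a + 3)*(a^2 - 4) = (a + 2)*(a + 3)*(a - 2)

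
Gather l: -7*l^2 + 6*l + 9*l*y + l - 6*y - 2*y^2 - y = -7*l^2 + l*(9*y + 7) - 2*y^2 - 7*y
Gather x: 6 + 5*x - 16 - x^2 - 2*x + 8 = -x^2 + 3*x - 2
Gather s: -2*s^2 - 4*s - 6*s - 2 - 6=-2*s^2 - 10*s - 8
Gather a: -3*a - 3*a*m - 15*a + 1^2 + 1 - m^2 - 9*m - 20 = a*(-3*m - 18) - m^2 - 9*m - 18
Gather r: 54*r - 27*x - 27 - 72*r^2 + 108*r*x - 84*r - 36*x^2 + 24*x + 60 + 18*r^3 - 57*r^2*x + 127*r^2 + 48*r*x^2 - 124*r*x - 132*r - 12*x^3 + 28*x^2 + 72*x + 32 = 18*r^3 + r^2*(55 - 57*x) + r*(48*x^2 - 16*x - 162) - 12*x^3 - 8*x^2 + 69*x + 65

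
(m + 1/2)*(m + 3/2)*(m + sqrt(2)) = m^3 + sqrt(2)*m^2 + 2*m^2 + 3*m/4 + 2*sqrt(2)*m + 3*sqrt(2)/4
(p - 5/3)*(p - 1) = p^2 - 8*p/3 + 5/3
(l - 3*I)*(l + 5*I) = l^2 + 2*I*l + 15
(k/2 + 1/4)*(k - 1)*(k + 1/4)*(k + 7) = k^4/2 + 27*k^3/8 - 19*k^2/16 - 9*k/4 - 7/16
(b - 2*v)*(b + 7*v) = b^2 + 5*b*v - 14*v^2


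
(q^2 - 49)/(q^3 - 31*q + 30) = (q^2 - 49)/(q^3 - 31*q + 30)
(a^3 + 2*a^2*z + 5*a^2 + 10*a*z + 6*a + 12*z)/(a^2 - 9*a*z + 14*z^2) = (a^3 + 2*a^2*z + 5*a^2 + 10*a*z + 6*a + 12*z)/(a^2 - 9*a*z + 14*z^2)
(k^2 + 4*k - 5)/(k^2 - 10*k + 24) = (k^2 + 4*k - 5)/(k^2 - 10*k + 24)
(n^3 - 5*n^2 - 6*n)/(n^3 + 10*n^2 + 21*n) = (n^2 - 5*n - 6)/(n^2 + 10*n + 21)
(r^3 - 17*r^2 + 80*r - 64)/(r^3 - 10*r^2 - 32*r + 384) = (r - 1)/(r + 6)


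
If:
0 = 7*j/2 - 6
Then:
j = 12/7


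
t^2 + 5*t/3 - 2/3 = (t - 1/3)*(t + 2)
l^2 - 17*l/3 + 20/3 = (l - 4)*(l - 5/3)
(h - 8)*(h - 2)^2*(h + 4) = h^4 - 8*h^3 - 12*h^2 + 112*h - 128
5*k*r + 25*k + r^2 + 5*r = (5*k + r)*(r + 5)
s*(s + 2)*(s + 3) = s^3 + 5*s^2 + 6*s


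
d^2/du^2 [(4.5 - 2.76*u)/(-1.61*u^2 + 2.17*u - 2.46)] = ((26.4684 - 26.6616*u)*(1.61*u^2 - 2.17*u + 2.46) + (2.76*u - 4.5)*(3.22*u - 2.17)*(6.44*u - 4.34))/(1.61*u^2 - 2.17*u + 2.46)^3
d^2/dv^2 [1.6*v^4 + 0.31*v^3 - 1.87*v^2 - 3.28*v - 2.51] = 19.2*v^2 + 1.86*v - 3.74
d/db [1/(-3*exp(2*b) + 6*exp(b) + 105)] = 2*(exp(b) - 1)*exp(b)/(3*(-exp(2*b) + 2*exp(b) + 35)^2)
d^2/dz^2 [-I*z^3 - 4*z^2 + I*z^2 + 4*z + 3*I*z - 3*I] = -6*I*z - 8 + 2*I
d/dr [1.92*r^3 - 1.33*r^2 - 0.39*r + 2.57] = 5.76*r^2 - 2.66*r - 0.39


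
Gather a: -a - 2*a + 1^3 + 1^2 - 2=-3*a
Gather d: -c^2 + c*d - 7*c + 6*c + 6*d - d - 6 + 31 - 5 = -c^2 - c + d*(c + 5) + 20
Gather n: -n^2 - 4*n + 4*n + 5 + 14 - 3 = 16 - n^2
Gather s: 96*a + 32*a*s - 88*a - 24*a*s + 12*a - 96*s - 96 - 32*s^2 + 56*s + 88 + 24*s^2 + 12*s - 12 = 20*a - 8*s^2 + s*(8*a - 28) - 20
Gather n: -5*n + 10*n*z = n*(10*z - 5)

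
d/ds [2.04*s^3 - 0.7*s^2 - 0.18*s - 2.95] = 6.12*s^2 - 1.4*s - 0.18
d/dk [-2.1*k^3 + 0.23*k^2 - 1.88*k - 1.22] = -6.3*k^2 + 0.46*k - 1.88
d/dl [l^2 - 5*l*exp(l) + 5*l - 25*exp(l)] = -5*l*exp(l) + 2*l - 30*exp(l) + 5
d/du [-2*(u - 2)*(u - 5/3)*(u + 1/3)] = -6*u^2 + 40*u/3 - 38/9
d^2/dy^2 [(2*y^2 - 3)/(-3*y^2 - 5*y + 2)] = 10*(6*y^3 + 9*y^2 + 27*y + 17)/(27*y^6 + 135*y^5 + 171*y^4 - 55*y^3 - 114*y^2 + 60*y - 8)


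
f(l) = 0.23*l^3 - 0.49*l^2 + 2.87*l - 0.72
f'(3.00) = 6.14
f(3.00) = 9.69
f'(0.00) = 2.87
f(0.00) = -0.72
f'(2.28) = 4.22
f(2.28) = 6.00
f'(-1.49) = 5.86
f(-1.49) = -6.84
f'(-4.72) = 22.87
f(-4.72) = -49.37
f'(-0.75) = 3.99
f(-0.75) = -3.25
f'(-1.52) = 5.95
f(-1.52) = -7.02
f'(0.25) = 2.67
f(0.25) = -0.03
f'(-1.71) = 6.56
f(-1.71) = -8.21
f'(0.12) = 2.76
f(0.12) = -0.38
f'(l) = 0.69*l^2 - 0.98*l + 2.87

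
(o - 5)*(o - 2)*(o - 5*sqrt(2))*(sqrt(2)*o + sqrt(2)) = sqrt(2)*o^4 - 10*o^3 - 6*sqrt(2)*o^3 + 3*sqrt(2)*o^2 + 60*o^2 - 30*o + 10*sqrt(2)*o - 100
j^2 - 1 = (j - 1)*(j + 1)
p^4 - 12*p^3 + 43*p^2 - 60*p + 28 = (p - 7)*(p - 2)^2*(p - 1)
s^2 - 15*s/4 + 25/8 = (s - 5/2)*(s - 5/4)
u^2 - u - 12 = (u - 4)*(u + 3)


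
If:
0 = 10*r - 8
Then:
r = 4/5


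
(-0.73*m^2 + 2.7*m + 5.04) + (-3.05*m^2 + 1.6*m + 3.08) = -3.78*m^2 + 4.3*m + 8.12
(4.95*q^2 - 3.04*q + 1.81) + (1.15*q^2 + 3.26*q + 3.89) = 6.1*q^2 + 0.22*q + 5.7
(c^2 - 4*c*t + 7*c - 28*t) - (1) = c^2 - 4*c*t + 7*c - 28*t - 1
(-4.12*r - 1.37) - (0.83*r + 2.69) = -4.95*r - 4.06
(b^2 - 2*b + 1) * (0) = 0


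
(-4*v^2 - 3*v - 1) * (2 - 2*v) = 8*v^3 - 2*v^2 - 4*v - 2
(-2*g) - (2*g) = -4*g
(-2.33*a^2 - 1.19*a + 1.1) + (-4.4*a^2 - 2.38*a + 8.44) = -6.73*a^2 - 3.57*a + 9.54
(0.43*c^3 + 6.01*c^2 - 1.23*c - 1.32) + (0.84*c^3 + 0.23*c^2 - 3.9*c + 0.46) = 1.27*c^3 + 6.24*c^2 - 5.13*c - 0.86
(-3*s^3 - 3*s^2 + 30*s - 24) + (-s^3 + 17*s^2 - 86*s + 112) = -4*s^3 + 14*s^2 - 56*s + 88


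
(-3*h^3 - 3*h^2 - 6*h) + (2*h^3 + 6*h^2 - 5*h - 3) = -h^3 + 3*h^2 - 11*h - 3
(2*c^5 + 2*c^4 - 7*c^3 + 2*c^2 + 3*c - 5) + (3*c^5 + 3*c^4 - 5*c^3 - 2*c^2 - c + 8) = 5*c^5 + 5*c^4 - 12*c^3 + 2*c + 3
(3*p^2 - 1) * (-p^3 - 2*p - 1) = -3*p^5 - 5*p^3 - 3*p^2 + 2*p + 1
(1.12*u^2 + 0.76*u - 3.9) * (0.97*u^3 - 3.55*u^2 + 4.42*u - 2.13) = 1.0864*u^5 - 3.2388*u^4 - 1.5306*u^3 + 14.8186*u^2 - 18.8568*u + 8.307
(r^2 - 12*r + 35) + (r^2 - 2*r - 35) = 2*r^2 - 14*r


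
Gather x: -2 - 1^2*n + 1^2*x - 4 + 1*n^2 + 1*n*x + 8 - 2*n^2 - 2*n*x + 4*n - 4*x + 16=-n^2 + 3*n + x*(-n - 3) + 18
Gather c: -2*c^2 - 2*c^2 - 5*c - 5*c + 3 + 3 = -4*c^2 - 10*c + 6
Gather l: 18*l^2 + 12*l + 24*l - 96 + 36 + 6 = 18*l^2 + 36*l - 54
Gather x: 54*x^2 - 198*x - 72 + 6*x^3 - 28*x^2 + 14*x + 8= 6*x^3 + 26*x^2 - 184*x - 64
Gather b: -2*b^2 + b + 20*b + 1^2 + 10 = -2*b^2 + 21*b + 11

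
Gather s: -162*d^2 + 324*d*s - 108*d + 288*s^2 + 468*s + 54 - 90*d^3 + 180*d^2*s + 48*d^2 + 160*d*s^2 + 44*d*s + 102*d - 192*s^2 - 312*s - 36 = -90*d^3 - 114*d^2 - 6*d + s^2*(160*d + 96) + s*(180*d^2 + 368*d + 156) + 18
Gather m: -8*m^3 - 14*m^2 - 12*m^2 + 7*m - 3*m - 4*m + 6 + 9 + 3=-8*m^3 - 26*m^2 + 18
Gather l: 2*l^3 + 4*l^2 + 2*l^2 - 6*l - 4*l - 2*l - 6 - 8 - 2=2*l^3 + 6*l^2 - 12*l - 16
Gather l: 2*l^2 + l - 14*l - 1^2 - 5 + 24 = 2*l^2 - 13*l + 18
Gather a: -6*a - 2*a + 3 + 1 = 4 - 8*a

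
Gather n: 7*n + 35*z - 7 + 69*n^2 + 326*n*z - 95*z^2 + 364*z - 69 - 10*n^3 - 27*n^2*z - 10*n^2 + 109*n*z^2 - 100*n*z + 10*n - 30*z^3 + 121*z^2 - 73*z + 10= -10*n^3 + n^2*(59 - 27*z) + n*(109*z^2 + 226*z + 17) - 30*z^3 + 26*z^2 + 326*z - 66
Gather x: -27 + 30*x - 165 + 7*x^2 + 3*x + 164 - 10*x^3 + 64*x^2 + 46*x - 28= -10*x^3 + 71*x^2 + 79*x - 56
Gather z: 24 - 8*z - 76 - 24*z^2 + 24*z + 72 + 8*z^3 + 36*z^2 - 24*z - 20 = 8*z^3 + 12*z^2 - 8*z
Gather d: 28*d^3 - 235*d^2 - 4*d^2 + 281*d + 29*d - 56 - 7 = 28*d^3 - 239*d^2 + 310*d - 63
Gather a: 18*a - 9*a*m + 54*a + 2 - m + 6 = a*(72 - 9*m) - m + 8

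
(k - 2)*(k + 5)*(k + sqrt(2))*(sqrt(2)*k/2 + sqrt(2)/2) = sqrt(2)*k^4/2 + k^3 + 2*sqrt(2)*k^3 - 7*sqrt(2)*k^2/2 + 4*k^2 - 5*sqrt(2)*k - 7*k - 10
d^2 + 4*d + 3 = (d + 1)*(d + 3)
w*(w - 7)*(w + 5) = w^3 - 2*w^2 - 35*w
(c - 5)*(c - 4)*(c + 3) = c^3 - 6*c^2 - 7*c + 60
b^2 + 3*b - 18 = (b - 3)*(b + 6)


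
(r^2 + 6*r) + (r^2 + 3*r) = 2*r^2 + 9*r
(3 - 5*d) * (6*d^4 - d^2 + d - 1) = -30*d^5 + 18*d^4 + 5*d^3 - 8*d^2 + 8*d - 3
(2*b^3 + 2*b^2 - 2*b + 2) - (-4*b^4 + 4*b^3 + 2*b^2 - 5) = 4*b^4 - 2*b^3 - 2*b + 7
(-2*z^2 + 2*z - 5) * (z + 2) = -2*z^3 - 2*z^2 - z - 10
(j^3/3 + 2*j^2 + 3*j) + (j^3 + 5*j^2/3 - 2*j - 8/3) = 4*j^3/3 + 11*j^2/3 + j - 8/3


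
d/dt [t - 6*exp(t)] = 1 - 6*exp(t)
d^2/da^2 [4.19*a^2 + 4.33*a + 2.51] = 8.38000000000000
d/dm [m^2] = 2*m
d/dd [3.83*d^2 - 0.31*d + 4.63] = 7.66*d - 0.31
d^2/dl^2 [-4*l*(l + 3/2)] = -8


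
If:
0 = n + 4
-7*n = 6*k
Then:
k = 14/3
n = -4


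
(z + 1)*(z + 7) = z^2 + 8*z + 7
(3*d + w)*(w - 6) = 3*d*w - 18*d + w^2 - 6*w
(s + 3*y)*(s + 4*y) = s^2 + 7*s*y + 12*y^2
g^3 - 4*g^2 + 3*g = g*(g - 3)*(g - 1)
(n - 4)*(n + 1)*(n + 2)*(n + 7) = n^4 + 6*n^3 - 17*n^2 - 78*n - 56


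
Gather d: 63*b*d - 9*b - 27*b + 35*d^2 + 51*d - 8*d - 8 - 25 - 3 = -36*b + 35*d^2 + d*(63*b + 43) - 36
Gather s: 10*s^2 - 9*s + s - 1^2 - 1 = 10*s^2 - 8*s - 2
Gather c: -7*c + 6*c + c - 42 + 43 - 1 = 0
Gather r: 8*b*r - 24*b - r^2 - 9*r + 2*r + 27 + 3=-24*b - r^2 + r*(8*b - 7) + 30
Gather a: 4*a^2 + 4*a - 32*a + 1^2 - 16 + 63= 4*a^2 - 28*a + 48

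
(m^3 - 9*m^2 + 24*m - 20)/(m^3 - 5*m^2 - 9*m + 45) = (m^2 - 4*m + 4)/(m^2 - 9)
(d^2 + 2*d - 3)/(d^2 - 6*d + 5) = (d + 3)/(d - 5)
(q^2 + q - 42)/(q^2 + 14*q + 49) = (q - 6)/(q + 7)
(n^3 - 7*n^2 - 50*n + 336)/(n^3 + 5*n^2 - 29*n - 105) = (n^2 - 14*n + 48)/(n^2 - 2*n - 15)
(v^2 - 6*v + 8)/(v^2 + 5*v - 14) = (v - 4)/(v + 7)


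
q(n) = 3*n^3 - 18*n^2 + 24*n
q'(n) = 9*n^2 - 36*n + 24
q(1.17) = 8.24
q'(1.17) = -5.80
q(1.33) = 7.14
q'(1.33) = -7.96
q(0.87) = 9.23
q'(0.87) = -0.51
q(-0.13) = -3.43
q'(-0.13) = 28.83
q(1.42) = 6.37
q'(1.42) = -8.97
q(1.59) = 4.71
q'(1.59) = -10.49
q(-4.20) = -640.58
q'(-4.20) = 333.96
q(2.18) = -2.14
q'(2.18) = -11.71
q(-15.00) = -14535.00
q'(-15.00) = 2589.00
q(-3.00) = -315.00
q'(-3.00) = 213.00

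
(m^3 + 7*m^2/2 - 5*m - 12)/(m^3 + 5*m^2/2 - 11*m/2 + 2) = (2*m^2 - m - 6)/(2*m^2 - 3*m + 1)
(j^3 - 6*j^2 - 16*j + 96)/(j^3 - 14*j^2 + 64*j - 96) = (j + 4)/(j - 4)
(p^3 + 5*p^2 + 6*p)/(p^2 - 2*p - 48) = p*(p^2 + 5*p + 6)/(p^2 - 2*p - 48)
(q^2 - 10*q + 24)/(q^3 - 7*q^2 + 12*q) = (q - 6)/(q*(q - 3))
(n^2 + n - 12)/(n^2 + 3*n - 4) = (n - 3)/(n - 1)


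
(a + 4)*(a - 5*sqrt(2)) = a^2 - 5*sqrt(2)*a + 4*a - 20*sqrt(2)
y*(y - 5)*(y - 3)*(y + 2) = y^4 - 6*y^3 - y^2 + 30*y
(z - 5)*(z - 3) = z^2 - 8*z + 15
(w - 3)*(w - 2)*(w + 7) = w^3 + 2*w^2 - 29*w + 42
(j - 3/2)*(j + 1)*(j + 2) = j^3 + 3*j^2/2 - 5*j/2 - 3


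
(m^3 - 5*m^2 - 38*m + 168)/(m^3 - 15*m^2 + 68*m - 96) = (m^2 - m - 42)/(m^2 - 11*m + 24)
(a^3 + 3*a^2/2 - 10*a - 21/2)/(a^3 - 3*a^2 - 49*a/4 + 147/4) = 2*(a + 1)/(2*a - 7)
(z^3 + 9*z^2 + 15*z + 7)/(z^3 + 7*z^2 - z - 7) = (z + 1)/(z - 1)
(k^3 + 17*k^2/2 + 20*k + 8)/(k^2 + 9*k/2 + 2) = k + 4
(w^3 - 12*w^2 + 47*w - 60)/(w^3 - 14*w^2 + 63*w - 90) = (w - 4)/(w - 6)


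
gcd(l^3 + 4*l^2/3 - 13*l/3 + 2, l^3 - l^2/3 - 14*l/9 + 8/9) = l^2 - 5*l/3 + 2/3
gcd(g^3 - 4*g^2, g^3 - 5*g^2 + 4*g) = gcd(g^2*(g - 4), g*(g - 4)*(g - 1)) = g^2 - 4*g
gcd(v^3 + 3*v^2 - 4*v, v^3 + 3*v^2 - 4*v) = v^3 + 3*v^2 - 4*v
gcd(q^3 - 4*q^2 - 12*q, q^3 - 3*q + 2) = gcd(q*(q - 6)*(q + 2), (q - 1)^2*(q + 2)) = q + 2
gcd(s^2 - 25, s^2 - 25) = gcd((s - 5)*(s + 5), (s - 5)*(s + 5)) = s^2 - 25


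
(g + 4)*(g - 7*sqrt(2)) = g^2 - 7*sqrt(2)*g + 4*g - 28*sqrt(2)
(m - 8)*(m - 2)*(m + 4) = m^3 - 6*m^2 - 24*m + 64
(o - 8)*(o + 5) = o^2 - 3*o - 40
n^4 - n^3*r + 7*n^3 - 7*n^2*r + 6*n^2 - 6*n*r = n*(n + 1)*(n + 6)*(n - r)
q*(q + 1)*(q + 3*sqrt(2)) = q^3 + q^2 + 3*sqrt(2)*q^2 + 3*sqrt(2)*q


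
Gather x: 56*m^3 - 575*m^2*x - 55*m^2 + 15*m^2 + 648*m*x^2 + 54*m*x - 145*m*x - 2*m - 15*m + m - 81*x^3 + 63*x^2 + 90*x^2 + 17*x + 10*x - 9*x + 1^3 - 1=56*m^3 - 40*m^2 - 16*m - 81*x^3 + x^2*(648*m + 153) + x*(-575*m^2 - 91*m + 18)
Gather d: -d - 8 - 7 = -d - 15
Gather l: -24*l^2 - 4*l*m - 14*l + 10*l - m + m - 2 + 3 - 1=-24*l^2 + l*(-4*m - 4)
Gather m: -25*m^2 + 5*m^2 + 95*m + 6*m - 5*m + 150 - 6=-20*m^2 + 96*m + 144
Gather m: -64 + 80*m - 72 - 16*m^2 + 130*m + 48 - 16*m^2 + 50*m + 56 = -32*m^2 + 260*m - 32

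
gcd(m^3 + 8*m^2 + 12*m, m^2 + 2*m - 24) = m + 6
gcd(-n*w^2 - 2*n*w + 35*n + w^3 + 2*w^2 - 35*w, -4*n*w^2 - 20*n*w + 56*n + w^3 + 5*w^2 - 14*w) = w + 7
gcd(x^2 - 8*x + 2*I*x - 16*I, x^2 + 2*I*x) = x + 2*I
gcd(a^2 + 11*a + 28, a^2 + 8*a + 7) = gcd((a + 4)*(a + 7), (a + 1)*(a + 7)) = a + 7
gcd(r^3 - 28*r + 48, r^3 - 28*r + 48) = r^3 - 28*r + 48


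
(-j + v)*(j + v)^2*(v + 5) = -j^3*v - 5*j^3 - j^2*v^2 - 5*j^2*v + j*v^3 + 5*j*v^2 + v^4 + 5*v^3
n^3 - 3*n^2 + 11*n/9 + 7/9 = (n - 7/3)*(n - 1)*(n + 1/3)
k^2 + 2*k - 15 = (k - 3)*(k + 5)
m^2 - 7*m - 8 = (m - 8)*(m + 1)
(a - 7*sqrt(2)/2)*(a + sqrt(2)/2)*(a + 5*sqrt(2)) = a^3 + 2*sqrt(2)*a^2 - 67*a/2 - 35*sqrt(2)/2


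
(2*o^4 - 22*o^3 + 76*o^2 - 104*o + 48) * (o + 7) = 2*o^5 - 8*o^4 - 78*o^3 + 428*o^2 - 680*o + 336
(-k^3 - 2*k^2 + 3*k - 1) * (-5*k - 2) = 5*k^4 + 12*k^3 - 11*k^2 - k + 2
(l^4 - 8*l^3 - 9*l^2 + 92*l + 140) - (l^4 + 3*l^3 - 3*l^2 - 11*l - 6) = -11*l^3 - 6*l^2 + 103*l + 146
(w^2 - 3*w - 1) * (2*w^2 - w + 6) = 2*w^4 - 7*w^3 + 7*w^2 - 17*w - 6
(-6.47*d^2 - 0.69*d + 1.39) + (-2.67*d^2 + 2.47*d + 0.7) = -9.14*d^2 + 1.78*d + 2.09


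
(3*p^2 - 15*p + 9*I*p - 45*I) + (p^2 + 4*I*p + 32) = 4*p^2 - 15*p + 13*I*p + 32 - 45*I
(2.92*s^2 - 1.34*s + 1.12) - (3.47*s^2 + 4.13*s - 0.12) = -0.55*s^2 - 5.47*s + 1.24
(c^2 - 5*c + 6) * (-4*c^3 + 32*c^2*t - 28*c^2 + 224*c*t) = -4*c^5 + 32*c^4*t - 8*c^4 + 64*c^3*t + 116*c^3 - 928*c^2*t - 168*c^2 + 1344*c*t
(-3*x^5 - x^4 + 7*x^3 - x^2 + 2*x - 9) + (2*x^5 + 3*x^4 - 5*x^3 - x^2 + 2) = -x^5 + 2*x^4 + 2*x^3 - 2*x^2 + 2*x - 7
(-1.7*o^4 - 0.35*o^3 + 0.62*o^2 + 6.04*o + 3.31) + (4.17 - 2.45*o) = -1.7*o^4 - 0.35*o^3 + 0.62*o^2 + 3.59*o + 7.48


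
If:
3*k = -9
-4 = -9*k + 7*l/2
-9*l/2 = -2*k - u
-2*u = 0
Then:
No Solution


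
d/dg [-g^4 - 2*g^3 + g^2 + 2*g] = -4*g^3 - 6*g^2 + 2*g + 2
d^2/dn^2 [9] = 0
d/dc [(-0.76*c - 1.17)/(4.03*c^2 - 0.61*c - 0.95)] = (3.0628*c^2 + 9.4302*c + 0.00830000000000009)/(16.2409*c^4 - 4.9166*c^3 - 7.2849*c^2 + 1.159*c + 0.9025)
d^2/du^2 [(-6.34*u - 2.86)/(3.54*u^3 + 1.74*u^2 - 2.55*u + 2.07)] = (-476.702064*u^5 - 664.395696*u^4 - 434.715624*u^3 + 660.448728*u^2 + 338.89644*u - 83.523384)/(44.361864*u^9 + 65.414952*u^8 - 63.713628*u^7 - 11.15262*u^6 + 122.397642*u^5 - 59.370894*u^4 - 26.183277*u^3 + 62.747703*u^2 - 32.779485*u + 8.869743)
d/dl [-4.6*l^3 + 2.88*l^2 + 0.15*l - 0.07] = -13.8*l^2 + 5.76*l + 0.15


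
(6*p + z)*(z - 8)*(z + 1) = 6*p*z^2 - 42*p*z - 48*p + z^3 - 7*z^2 - 8*z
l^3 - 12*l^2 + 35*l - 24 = (l - 8)*(l - 3)*(l - 1)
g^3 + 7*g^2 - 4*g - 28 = (g - 2)*(g + 2)*(g + 7)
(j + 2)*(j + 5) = j^2 + 7*j + 10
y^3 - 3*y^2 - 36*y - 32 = (y - 8)*(y + 1)*(y + 4)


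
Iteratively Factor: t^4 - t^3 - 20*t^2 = (t - 5)*(t^3 + 4*t^2) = (t - 5)*(t + 4)*(t^2) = t*(t - 5)*(t + 4)*(t)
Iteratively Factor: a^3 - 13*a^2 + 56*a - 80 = (a - 4)*(a^2 - 9*a + 20) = (a - 4)^2*(a - 5)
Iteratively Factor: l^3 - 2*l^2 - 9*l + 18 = (l - 3)*(l^2 + l - 6) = (l - 3)*(l - 2)*(l + 3)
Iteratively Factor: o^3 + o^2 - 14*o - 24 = (o + 3)*(o^2 - 2*o - 8) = (o - 4)*(o + 3)*(o + 2)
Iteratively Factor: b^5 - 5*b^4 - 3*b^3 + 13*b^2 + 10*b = (b)*(b^4 - 5*b^3 - 3*b^2 + 13*b + 10) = b*(b + 1)*(b^3 - 6*b^2 + 3*b + 10) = b*(b + 1)^2*(b^2 - 7*b + 10) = b*(b - 5)*(b + 1)^2*(b - 2)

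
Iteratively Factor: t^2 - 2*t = (t - 2)*(t)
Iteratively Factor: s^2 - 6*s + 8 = (s - 2)*(s - 4)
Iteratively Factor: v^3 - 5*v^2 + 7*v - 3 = (v - 1)*(v^2 - 4*v + 3) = (v - 1)^2*(v - 3)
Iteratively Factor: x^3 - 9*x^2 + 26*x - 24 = (x - 3)*(x^2 - 6*x + 8) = (x - 3)*(x - 2)*(x - 4)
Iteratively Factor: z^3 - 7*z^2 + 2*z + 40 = (z + 2)*(z^2 - 9*z + 20) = (z - 4)*(z + 2)*(z - 5)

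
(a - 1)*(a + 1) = a^2 - 1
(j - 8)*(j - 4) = j^2 - 12*j + 32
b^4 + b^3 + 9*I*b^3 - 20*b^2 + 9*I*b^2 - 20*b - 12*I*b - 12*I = (b + 1)*(b + I)*(b + 2*I)*(b + 6*I)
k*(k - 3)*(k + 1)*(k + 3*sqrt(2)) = k^4 - 2*k^3 + 3*sqrt(2)*k^3 - 6*sqrt(2)*k^2 - 3*k^2 - 9*sqrt(2)*k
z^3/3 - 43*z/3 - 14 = (z/3 + 1/3)*(z - 7)*(z + 6)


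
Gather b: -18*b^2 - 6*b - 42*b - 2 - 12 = -18*b^2 - 48*b - 14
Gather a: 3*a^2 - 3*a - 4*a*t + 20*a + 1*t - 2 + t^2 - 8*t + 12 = 3*a^2 + a*(17 - 4*t) + t^2 - 7*t + 10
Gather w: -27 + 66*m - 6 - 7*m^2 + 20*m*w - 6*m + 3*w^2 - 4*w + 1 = -7*m^2 + 60*m + 3*w^2 + w*(20*m - 4) - 32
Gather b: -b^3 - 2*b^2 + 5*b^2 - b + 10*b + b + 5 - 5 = -b^3 + 3*b^2 + 10*b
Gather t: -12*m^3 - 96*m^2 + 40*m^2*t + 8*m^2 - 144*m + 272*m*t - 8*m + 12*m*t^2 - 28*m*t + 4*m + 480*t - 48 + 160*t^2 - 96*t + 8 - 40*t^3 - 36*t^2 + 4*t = -12*m^3 - 88*m^2 - 148*m - 40*t^3 + t^2*(12*m + 124) + t*(40*m^2 + 244*m + 388) - 40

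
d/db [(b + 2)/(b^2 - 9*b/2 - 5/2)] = 2*(-2*b^2 - 8*b + 13)/(4*b^4 - 36*b^3 + 61*b^2 + 90*b + 25)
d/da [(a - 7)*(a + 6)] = 2*a - 1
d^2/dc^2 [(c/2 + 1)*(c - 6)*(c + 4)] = 3*c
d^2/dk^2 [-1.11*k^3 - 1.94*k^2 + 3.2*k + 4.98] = -6.66*k - 3.88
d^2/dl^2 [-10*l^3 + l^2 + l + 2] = 2 - 60*l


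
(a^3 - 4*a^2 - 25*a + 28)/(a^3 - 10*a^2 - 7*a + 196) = (a - 1)/(a - 7)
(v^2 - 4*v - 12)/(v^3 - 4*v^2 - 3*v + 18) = (v - 6)/(v^2 - 6*v + 9)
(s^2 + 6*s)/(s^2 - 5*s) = (s + 6)/(s - 5)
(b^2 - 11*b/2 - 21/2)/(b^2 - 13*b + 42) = (b + 3/2)/(b - 6)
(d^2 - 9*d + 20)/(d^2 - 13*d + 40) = (d - 4)/(d - 8)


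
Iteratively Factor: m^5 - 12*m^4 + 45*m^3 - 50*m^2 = (m - 2)*(m^4 - 10*m^3 + 25*m^2) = m*(m - 2)*(m^3 - 10*m^2 + 25*m) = m*(m - 5)*(m - 2)*(m^2 - 5*m) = m*(m - 5)^2*(m - 2)*(m)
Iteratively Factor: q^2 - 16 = (q - 4)*(q + 4)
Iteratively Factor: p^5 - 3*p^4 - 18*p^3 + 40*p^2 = (p)*(p^4 - 3*p^3 - 18*p^2 + 40*p) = p*(p - 5)*(p^3 + 2*p^2 - 8*p) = p*(p - 5)*(p - 2)*(p^2 + 4*p) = p^2*(p - 5)*(p - 2)*(p + 4)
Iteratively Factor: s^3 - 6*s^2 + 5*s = (s)*(s^2 - 6*s + 5) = s*(s - 1)*(s - 5)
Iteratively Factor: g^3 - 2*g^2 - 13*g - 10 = (g + 1)*(g^2 - 3*g - 10) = (g + 1)*(g + 2)*(g - 5)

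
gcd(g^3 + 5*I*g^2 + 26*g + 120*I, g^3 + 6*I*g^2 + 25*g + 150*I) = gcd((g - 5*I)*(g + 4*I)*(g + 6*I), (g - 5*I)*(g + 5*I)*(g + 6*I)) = g^2 + I*g + 30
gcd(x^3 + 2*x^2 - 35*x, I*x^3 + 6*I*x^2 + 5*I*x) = x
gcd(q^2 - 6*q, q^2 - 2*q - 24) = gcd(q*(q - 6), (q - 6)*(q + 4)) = q - 6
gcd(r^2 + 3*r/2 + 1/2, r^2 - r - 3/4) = r + 1/2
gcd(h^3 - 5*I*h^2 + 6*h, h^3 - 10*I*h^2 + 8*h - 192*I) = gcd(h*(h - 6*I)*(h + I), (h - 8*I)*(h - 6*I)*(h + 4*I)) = h - 6*I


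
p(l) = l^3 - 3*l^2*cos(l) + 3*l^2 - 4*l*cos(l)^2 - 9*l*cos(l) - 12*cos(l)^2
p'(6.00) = 32.52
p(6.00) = 135.26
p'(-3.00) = -3.83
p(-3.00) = 0.00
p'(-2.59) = -0.75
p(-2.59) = -1.15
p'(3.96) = 58.74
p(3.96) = 152.65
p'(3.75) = 69.76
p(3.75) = 139.05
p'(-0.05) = -14.13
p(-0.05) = -11.32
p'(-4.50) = 52.05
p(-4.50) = -25.84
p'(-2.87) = -3.57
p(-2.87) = -0.49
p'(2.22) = 47.72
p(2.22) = 39.11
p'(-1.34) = 0.46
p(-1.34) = 4.16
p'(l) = 3*l^2*sin(l) + 3*l^2 + 8*l*sin(l)*cos(l) + 9*l*sin(l) - 6*l*cos(l) + 6*l + 24*sin(l)*cos(l) - 4*cos(l)^2 - 9*cos(l)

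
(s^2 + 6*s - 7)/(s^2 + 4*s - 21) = (s - 1)/(s - 3)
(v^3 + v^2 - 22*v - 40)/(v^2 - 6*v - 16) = (v^2 - v - 20)/(v - 8)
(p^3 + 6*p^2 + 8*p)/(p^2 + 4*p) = p + 2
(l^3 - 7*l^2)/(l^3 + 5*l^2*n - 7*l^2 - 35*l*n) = l/(l + 5*n)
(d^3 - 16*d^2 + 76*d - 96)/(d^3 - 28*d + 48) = (d^2 - 14*d + 48)/(d^2 + 2*d - 24)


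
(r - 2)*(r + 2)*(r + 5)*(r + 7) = r^4 + 12*r^3 + 31*r^2 - 48*r - 140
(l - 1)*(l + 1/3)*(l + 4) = l^3 + 10*l^2/3 - 3*l - 4/3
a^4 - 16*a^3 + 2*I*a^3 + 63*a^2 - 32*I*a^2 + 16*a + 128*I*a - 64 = (a - 8)^2*(a + I)^2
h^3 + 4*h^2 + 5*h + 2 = (h + 1)^2*(h + 2)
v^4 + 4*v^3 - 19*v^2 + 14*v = v*(v - 2)*(v - 1)*(v + 7)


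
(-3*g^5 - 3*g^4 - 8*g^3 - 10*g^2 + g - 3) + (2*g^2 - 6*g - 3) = -3*g^5 - 3*g^4 - 8*g^3 - 8*g^2 - 5*g - 6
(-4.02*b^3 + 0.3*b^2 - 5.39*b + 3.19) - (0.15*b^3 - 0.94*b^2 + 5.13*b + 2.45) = -4.17*b^3 + 1.24*b^2 - 10.52*b + 0.74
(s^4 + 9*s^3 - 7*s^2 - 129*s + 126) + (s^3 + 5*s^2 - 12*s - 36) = s^4 + 10*s^3 - 2*s^2 - 141*s + 90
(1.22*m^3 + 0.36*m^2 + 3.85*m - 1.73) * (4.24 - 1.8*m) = -2.196*m^4 + 4.5248*m^3 - 5.4036*m^2 + 19.438*m - 7.3352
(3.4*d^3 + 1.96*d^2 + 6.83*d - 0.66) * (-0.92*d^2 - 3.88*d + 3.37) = -3.128*d^5 - 14.9952*d^4 - 2.4304*d^3 - 19.288*d^2 + 25.5779*d - 2.2242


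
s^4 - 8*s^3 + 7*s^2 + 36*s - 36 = (s - 6)*(s - 3)*(s - 1)*(s + 2)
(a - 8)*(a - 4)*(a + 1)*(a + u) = a^4 + a^3*u - 11*a^3 - 11*a^2*u + 20*a^2 + 20*a*u + 32*a + 32*u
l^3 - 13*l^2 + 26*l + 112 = (l - 8)*(l - 7)*(l + 2)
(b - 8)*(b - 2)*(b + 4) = b^3 - 6*b^2 - 24*b + 64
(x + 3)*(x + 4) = x^2 + 7*x + 12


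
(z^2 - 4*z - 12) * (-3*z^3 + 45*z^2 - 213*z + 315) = -3*z^5 + 57*z^4 - 357*z^3 + 627*z^2 + 1296*z - 3780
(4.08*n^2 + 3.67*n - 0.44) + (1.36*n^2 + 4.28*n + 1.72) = 5.44*n^2 + 7.95*n + 1.28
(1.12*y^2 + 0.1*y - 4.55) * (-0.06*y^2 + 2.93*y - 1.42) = -0.0672*y^4 + 3.2756*y^3 - 1.0244*y^2 - 13.4735*y + 6.461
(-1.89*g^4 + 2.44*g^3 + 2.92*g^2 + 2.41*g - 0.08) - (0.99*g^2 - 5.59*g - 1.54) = -1.89*g^4 + 2.44*g^3 + 1.93*g^2 + 8.0*g + 1.46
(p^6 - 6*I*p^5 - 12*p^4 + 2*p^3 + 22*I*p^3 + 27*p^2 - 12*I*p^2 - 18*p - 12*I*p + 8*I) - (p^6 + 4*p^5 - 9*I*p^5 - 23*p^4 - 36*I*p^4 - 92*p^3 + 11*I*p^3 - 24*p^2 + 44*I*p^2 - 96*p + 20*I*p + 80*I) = -4*p^5 + 3*I*p^5 + 11*p^4 + 36*I*p^4 + 94*p^3 + 11*I*p^3 + 51*p^2 - 56*I*p^2 + 78*p - 32*I*p - 72*I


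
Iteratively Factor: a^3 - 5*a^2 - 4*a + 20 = (a + 2)*(a^2 - 7*a + 10) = (a - 2)*(a + 2)*(a - 5)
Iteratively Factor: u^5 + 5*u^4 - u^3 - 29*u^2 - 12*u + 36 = (u - 2)*(u^4 + 7*u^3 + 13*u^2 - 3*u - 18) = (u - 2)*(u + 3)*(u^3 + 4*u^2 + u - 6) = (u - 2)*(u - 1)*(u + 3)*(u^2 + 5*u + 6) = (u - 2)*(u - 1)*(u + 3)^2*(u + 2)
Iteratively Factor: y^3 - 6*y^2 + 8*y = (y - 4)*(y^2 - 2*y) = (y - 4)*(y - 2)*(y)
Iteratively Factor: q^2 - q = (q - 1)*(q)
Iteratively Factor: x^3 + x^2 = (x + 1)*(x^2) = x*(x + 1)*(x)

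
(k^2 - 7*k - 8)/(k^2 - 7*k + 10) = (k^2 - 7*k - 8)/(k^2 - 7*k + 10)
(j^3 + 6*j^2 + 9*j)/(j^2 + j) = (j^2 + 6*j + 9)/(j + 1)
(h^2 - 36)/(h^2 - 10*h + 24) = (h + 6)/(h - 4)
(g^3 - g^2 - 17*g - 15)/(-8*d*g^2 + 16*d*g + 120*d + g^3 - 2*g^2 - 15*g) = (-g - 1)/(8*d - g)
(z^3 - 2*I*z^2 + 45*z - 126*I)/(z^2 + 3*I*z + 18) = (z^2 + I*z + 42)/(z + 6*I)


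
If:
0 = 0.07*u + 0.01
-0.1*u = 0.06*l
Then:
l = 0.24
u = -0.14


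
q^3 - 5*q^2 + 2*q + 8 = (q - 4)*(q - 2)*(q + 1)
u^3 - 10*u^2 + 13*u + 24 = (u - 8)*(u - 3)*(u + 1)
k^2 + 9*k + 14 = (k + 2)*(k + 7)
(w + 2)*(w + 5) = w^2 + 7*w + 10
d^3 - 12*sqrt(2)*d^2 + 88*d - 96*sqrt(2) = (d - 6*sqrt(2))*(d - 4*sqrt(2))*(d - 2*sqrt(2))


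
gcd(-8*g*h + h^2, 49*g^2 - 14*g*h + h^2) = 1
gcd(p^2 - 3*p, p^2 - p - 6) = p - 3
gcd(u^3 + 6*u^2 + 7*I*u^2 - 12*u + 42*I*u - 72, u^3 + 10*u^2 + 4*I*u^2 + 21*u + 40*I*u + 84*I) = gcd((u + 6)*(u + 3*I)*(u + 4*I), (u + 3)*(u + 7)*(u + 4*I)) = u + 4*I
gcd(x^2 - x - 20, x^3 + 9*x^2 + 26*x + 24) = x + 4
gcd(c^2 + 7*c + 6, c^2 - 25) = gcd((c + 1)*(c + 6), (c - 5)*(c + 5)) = 1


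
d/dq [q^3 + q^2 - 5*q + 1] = 3*q^2 + 2*q - 5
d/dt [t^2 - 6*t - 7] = 2*t - 6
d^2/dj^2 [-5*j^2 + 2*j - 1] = -10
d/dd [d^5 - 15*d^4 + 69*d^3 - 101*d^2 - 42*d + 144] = 5*d^4 - 60*d^3 + 207*d^2 - 202*d - 42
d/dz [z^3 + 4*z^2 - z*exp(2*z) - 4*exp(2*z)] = 3*z^2 - 2*z*exp(2*z) + 8*z - 9*exp(2*z)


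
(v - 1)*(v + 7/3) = v^2 + 4*v/3 - 7/3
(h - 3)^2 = h^2 - 6*h + 9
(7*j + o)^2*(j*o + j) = 49*j^3*o + 49*j^3 + 14*j^2*o^2 + 14*j^2*o + j*o^3 + j*o^2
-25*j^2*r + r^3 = r*(-5*j + r)*(5*j + r)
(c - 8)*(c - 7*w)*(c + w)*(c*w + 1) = c^4*w - 6*c^3*w^2 - 8*c^3*w + c^3 - 7*c^2*w^3 + 48*c^2*w^2 - 6*c^2*w - 8*c^2 + 56*c*w^3 - 7*c*w^2 + 48*c*w + 56*w^2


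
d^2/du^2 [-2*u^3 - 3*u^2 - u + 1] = -12*u - 6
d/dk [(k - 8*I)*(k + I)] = 2*k - 7*I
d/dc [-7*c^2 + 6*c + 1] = 6 - 14*c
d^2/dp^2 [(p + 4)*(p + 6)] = 2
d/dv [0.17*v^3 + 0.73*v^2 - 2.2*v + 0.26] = 0.51*v^2 + 1.46*v - 2.2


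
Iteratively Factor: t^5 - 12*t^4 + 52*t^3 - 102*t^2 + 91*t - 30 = (t - 1)*(t^4 - 11*t^3 + 41*t^2 - 61*t + 30) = (t - 1)^2*(t^3 - 10*t^2 + 31*t - 30) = (t - 3)*(t - 1)^2*(t^2 - 7*t + 10) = (t - 5)*(t - 3)*(t - 1)^2*(t - 2)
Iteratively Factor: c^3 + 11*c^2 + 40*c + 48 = (c + 4)*(c^2 + 7*c + 12) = (c + 3)*(c + 4)*(c + 4)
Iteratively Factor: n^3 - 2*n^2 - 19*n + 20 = (n - 1)*(n^2 - n - 20) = (n - 5)*(n - 1)*(n + 4)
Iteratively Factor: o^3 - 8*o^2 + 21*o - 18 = (o - 3)*(o^2 - 5*o + 6) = (o - 3)^2*(o - 2)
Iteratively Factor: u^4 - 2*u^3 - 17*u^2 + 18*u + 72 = (u + 3)*(u^3 - 5*u^2 - 2*u + 24) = (u - 4)*(u + 3)*(u^2 - u - 6) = (u - 4)*(u - 3)*(u + 3)*(u + 2)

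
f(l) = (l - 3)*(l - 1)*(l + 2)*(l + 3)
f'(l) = (l - 3)*(l - 1)*(l + 2) + (l - 3)*(l - 1)*(l + 3) + (l - 3)*(l + 2)*(l + 3) + (l - 1)*(l + 2)*(l + 3) = 4*l^3 + 3*l^2 - 22*l - 9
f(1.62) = -14.31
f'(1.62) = -19.76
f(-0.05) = 18.42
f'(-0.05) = -7.89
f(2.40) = -19.96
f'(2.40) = 10.78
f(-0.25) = 19.55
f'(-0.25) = -3.38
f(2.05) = -20.40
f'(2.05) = -7.03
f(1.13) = -3.14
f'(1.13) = -24.26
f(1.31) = -7.47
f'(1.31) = -23.68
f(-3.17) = 5.12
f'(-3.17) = -36.53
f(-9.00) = 5040.00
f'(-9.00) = -2484.00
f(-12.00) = 17550.00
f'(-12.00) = -6225.00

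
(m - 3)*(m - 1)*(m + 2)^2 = m^4 - 9*m^2 - 4*m + 12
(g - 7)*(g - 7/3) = g^2 - 28*g/3 + 49/3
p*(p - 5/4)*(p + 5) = p^3 + 15*p^2/4 - 25*p/4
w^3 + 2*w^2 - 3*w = w*(w - 1)*(w + 3)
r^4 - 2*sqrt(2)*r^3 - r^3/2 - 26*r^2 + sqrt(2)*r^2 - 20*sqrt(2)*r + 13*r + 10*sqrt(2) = (r - 1/2)*(r - 5*sqrt(2))*(r + sqrt(2))*(r + 2*sqrt(2))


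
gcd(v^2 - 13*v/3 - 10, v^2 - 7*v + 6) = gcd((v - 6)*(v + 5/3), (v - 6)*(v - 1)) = v - 6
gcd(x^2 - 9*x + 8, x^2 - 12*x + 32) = x - 8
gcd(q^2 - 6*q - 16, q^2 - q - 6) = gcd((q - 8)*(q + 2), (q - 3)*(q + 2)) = q + 2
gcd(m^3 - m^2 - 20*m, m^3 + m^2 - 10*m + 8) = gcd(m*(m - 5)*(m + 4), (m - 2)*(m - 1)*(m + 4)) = m + 4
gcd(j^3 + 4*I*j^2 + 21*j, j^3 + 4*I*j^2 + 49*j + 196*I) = j + 7*I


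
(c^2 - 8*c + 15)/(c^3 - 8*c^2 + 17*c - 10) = (c - 3)/(c^2 - 3*c + 2)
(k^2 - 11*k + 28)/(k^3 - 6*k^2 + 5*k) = (k^2 - 11*k + 28)/(k*(k^2 - 6*k + 5))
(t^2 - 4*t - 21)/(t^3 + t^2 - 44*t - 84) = (t + 3)/(t^2 + 8*t + 12)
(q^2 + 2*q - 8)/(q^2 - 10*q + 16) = (q + 4)/(q - 8)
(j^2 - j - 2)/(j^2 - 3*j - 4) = (j - 2)/(j - 4)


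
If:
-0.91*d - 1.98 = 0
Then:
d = -2.18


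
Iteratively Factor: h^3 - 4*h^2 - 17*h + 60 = (h - 5)*(h^2 + h - 12) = (h - 5)*(h - 3)*(h + 4)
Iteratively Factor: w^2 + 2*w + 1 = (w + 1)*(w + 1)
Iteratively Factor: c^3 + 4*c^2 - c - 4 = (c - 1)*(c^2 + 5*c + 4) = (c - 1)*(c + 1)*(c + 4)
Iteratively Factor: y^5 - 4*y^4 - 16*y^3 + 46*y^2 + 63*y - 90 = (y + 3)*(y^4 - 7*y^3 + 5*y^2 + 31*y - 30) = (y - 1)*(y + 3)*(y^3 - 6*y^2 - y + 30) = (y - 5)*(y - 1)*(y + 3)*(y^2 - y - 6) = (y - 5)*(y - 3)*(y - 1)*(y + 3)*(y + 2)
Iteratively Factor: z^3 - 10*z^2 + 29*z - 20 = (z - 4)*(z^2 - 6*z + 5) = (z - 4)*(z - 1)*(z - 5)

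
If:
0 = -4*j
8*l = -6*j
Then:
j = 0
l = 0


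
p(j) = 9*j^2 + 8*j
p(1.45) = 30.52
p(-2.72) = 44.83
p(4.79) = 244.82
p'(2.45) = 52.10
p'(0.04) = 8.72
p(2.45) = 73.62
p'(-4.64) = -75.52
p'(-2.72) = -40.96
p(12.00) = 1392.00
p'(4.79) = 94.22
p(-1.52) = 8.63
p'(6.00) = 116.00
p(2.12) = 57.41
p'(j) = 18*j + 8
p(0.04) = 0.33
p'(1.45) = 34.10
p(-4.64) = 156.65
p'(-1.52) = -19.36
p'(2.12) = 46.16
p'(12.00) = 224.00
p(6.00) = 372.00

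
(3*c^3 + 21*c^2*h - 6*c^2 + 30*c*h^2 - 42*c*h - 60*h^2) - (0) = 3*c^3 + 21*c^2*h - 6*c^2 + 30*c*h^2 - 42*c*h - 60*h^2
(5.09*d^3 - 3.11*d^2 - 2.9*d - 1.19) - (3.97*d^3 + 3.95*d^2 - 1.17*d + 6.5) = 1.12*d^3 - 7.06*d^2 - 1.73*d - 7.69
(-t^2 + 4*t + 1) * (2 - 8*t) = 8*t^3 - 34*t^2 + 2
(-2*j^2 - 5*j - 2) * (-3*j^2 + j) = 6*j^4 + 13*j^3 + j^2 - 2*j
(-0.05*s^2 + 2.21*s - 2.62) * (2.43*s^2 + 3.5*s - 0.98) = -0.1215*s^4 + 5.1953*s^3 + 1.4174*s^2 - 11.3358*s + 2.5676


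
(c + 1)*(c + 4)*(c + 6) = c^3 + 11*c^2 + 34*c + 24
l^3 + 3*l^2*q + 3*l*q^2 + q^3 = (l + q)^3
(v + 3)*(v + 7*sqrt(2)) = v^2 + 3*v + 7*sqrt(2)*v + 21*sqrt(2)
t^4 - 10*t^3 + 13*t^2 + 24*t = t*(t - 8)*(t - 3)*(t + 1)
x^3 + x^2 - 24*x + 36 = (x - 3)*(x - 2)*(x + 6)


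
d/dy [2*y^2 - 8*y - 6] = 4*y - 8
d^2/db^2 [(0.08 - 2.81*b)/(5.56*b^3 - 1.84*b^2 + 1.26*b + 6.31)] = (-521.203296*b^5 + 202.1616*b^4 + 7.24948799999999*b^3 + 1188.006768*b^2 - 213.704304*b + 46.794052)/(171.879616*b^9 - 170.643072*b^8 + 173.325216*b^7 + 501.62312*b^6 - 348.044208*b^5 + 320.557872*b^4 + 578.3583*b^3 - 189.731604*b^2 + 150.504858*b + 251.239591)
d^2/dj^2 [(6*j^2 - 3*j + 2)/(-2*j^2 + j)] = 4*(-12*j^2 + 6*j - 1)/(j^3*(8*j^3 - 12*j^2 + 6*j - 1))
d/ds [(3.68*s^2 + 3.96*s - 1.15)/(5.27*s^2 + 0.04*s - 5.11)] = (-20.722*s^2 - 25.4886*s - 20.1896)/(27.7729*s^4 + 0.4216*s^3 - 53.8578*s^2 - 0.4088*s + 26.1121)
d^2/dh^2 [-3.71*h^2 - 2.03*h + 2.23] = -7.42000000000000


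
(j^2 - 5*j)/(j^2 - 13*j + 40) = j/(j - 8)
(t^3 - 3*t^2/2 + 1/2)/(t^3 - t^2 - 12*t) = (-2*t^3 + 3*t^2 - 1)/(2*t*(-t^2 + t + 12))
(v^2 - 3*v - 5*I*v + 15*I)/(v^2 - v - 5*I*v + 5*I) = (v - 3)/(v - 1)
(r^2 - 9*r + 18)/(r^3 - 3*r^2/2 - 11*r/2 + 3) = 2*(r - 6)/(2*r^2 + 3*r - 2)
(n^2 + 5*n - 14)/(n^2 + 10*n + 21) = (n - 2)/(n + 3)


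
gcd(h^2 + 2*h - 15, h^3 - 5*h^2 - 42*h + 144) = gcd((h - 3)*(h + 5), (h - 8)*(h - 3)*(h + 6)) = h - 3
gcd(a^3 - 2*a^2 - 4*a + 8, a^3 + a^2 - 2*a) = a + 2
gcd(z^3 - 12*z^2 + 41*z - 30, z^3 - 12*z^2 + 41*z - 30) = z^3 - 12*z^2 + 41*z - 30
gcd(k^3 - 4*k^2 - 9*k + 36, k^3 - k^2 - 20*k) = 1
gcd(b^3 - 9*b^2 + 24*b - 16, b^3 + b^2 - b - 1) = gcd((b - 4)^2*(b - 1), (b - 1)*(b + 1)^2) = b - 1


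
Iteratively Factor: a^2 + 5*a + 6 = (a + 3)*(a + 2)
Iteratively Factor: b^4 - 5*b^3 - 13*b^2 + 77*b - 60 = (b - 3)*(b^3 - 2*b^2 - 19*b + 20) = (b - 3)*(b + 4)*(b^2 - 6*b + 5) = (b - 3)*(b - 1)*(b + 4)*(b - 5)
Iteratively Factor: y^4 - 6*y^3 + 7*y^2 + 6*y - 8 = (y + 1)*(y^3 - 7*y^2 + 14*y - 8) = (y - 4)*(y + 1)*(y^2 - 3*y + 2) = (y - 4)*(y - 1)*(y + 1)*(y - 2)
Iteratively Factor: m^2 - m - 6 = (m + 2)*(m - 3)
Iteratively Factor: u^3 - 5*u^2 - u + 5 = (u + 1)*(u^2 - 6*u + 5) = (u - 5)*(u + 1)*(u - 1)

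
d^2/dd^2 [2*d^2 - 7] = 4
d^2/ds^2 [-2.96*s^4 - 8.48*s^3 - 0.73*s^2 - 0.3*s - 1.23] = -35.52*s^2 - 50.88*s - 1.46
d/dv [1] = 0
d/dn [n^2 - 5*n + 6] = 2*n - 5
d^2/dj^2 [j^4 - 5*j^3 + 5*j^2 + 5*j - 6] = 12*j^2 - 30*j + 10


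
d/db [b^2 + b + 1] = 2*b + 1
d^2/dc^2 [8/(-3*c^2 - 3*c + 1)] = 48*(3*c^2 + 3*c - 3*(2*c + 1)^2 - 1)/(3*c^2 + 3*c - 1)^3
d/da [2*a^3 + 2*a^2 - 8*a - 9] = 6*a^2 + 4*a - 8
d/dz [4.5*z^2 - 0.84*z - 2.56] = 9.0*z - 0.84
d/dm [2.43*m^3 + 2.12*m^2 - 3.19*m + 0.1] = 7.29*m^2 + 4.24*m - 3.19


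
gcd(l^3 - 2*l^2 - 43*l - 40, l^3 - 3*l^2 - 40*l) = l^2 - 3*l - 40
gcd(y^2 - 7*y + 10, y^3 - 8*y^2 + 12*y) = y - 2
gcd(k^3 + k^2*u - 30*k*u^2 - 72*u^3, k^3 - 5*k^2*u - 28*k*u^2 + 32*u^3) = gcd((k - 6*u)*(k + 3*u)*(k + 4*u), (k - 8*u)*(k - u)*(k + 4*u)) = k + 4*u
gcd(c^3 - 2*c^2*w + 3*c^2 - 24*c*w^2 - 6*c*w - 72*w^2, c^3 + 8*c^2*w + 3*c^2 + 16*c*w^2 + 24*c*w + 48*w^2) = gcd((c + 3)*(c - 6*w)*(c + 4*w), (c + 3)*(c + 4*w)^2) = c^2 + 4*c*w + 3*c + 12*w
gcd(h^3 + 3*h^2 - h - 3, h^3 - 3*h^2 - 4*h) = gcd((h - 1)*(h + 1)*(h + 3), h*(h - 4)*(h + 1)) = h + 1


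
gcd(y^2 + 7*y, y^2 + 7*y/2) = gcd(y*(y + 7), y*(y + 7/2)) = y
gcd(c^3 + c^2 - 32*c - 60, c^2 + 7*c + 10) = c^2 + 7*c + 10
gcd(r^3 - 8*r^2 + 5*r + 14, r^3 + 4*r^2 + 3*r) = r + 1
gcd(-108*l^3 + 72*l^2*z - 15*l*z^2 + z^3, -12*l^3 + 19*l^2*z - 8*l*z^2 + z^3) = -3*l + z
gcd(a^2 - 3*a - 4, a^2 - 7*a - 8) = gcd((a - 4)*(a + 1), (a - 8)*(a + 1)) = a + 1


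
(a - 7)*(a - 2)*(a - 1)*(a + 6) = a^4 - 4*a^3 - 37*a^2 + 124*a - 84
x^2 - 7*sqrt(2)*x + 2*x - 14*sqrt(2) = (x + 2)*(x - 7*sqrt(2))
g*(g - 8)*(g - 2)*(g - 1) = g^4 - 11*g^3 + 26*g^2 - 16*g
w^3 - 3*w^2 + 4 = (w - 2)^2*(w + 1)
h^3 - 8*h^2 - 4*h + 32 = (h - 8)*(h - 2)*(h + 2)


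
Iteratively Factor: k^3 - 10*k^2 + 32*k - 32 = (k - 4)*(k^2 - 6*k + 8) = (k - 4)*(k - 2)*(k - 4)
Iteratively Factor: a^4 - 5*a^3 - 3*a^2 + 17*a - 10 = (a + 2)*(a^3 - 7*a^2 + 11*a - 5) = (a - 1)*(a + 2)*(a^2 - 6*a + 5) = (a - 5)*(a - 1)*(a + 2)*(a - 1)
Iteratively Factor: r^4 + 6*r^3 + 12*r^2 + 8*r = (r)*(r^3 + 6*r^2 + 12*r + 8) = r*(r + 2)*(r^2 + 4*r + 4) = r*(r + 2)^2*(r + 2)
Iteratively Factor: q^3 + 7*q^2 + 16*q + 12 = (q + 3)*(q^2 + 4*q + 4) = (q + 2)*(q + 3)*(q + 2)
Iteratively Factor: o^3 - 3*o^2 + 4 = (o - 2)*(o^2 - o - 2) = (o - 2)^2*(o + 1)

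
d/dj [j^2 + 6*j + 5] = 2*j + 6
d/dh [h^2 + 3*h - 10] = 2*h + 3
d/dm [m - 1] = 1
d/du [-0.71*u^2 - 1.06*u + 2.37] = -1.42*u - 1.06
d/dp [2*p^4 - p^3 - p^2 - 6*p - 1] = 8*p^3 - 3*p^2 - 2*p - 6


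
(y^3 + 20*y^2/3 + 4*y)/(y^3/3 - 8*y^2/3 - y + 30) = y*(3*y^2 + 20*y + 12)/(y^3 - 8*y^2 - 3*y + 90)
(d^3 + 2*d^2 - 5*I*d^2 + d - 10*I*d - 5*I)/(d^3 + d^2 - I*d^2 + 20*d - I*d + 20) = (d + 1)/(d + 4*I)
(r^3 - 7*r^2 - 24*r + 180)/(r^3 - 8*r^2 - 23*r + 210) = (r - 6)/(r - 7)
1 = 1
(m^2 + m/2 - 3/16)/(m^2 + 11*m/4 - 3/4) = (m + 3/4)/(m + 3)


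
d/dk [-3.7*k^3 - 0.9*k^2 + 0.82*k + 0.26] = -11.1*k^2 - 1.8*k + 0.82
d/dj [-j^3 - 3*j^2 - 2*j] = -3*j^2 - 6*j - 2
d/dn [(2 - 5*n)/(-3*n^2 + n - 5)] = (15*n^2 - 5*n - (5*n - 2)*(6*n - 1) + 25)/(3*n^2 - n + 5)^2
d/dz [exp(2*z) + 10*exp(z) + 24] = 2*(exp(z) + 5)*exp(z)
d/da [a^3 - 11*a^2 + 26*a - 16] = 3*a^2 - 22*a + 26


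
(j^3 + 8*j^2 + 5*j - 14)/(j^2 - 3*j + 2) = (j^2 + 9*j + 14)/(j - 2)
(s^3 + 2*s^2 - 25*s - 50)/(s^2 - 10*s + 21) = (s^3 + 2*s^2 - 25*s - 50)/(s^2 - 10*s + 21)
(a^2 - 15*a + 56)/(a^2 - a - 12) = (-a^2 + 15*a - 56)/(-a^2 + a + 12)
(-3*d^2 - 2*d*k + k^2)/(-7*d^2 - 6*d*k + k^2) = (3*d - k)/(7*d - k)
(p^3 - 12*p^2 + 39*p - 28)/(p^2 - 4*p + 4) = (p^3 - 12*p^2 + 39*p - 28)/(p^2 - 4*p + 4)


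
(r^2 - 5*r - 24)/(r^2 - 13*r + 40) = (r + 3)/(r - 5)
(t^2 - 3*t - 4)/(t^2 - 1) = (t - 4)/(t - 1)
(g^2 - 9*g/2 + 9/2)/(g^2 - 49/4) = 2*(2*g^2 - 9*g + 9)/(4*g^2 - 49)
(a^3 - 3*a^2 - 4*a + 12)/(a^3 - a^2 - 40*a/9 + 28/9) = 9*(a^2 - 5*a + 6)/(9*a^2 - 27*a + 14)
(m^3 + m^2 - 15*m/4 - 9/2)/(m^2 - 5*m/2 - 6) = (m^2 - m/2 - 3)/(m - 4)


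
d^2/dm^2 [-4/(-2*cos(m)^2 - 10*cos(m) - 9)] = 8*(-8*sin(m)^4 + 18*sin(m)^2 + 165*cos(m)/2 - 15*cos(3*m)/2 + 72)/(-2*sin(m)^2 + 10*cos(m) + 11)^3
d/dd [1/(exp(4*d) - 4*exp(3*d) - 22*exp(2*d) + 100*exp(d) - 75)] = 4*(-exp(3*d) + 3*exp(2*d) + 11*exp(d) - 25)*exp(d)/(-exp(4*d) + 4*exp(3*d) + 22*exp(2*d) - 100*exp(d) + 75)^2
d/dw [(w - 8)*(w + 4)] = 2*w - 4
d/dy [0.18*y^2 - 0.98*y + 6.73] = 0.36*y - 0.98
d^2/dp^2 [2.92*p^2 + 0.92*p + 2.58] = 5.84000000000000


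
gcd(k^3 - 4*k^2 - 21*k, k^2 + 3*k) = k^2 + 3*k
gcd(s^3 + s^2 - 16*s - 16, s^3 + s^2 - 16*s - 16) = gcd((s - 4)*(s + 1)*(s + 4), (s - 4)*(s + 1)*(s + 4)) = s^3 + s^2 - 16*s - 16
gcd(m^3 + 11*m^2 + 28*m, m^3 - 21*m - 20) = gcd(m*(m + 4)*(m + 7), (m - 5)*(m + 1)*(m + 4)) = m + 4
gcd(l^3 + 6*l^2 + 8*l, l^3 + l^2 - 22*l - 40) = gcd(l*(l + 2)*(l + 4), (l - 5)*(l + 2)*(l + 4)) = l^2 + 6*l + 8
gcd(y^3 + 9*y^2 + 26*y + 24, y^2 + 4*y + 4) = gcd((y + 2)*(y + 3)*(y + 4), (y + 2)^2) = y + 2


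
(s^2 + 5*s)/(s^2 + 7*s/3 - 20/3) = 3*s*(s + 5)/(3*s^2 + 7*s - 20)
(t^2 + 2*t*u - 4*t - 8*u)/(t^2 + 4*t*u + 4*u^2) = (t - 4)/(t + 2*u)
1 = 1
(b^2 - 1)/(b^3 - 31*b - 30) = (b - 1)/(b^2 - b - 30)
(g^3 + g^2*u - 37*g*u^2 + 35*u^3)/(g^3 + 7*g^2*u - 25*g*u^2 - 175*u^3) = (g - u)/(g + 5*u)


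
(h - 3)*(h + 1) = h^2 - 2*h - 3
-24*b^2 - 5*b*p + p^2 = (-8*b + p)*(3*b + p)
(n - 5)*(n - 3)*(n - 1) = n^3 - 9*n^2 + 23*n - 15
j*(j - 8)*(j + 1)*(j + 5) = j^4 - 2*j^3 - 43*j^2 - 40*j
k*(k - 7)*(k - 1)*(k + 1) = k^4 - 7*k^3 - k^2 + 7*k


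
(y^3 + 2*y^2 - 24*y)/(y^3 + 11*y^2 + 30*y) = (y - 4)/(y + 5)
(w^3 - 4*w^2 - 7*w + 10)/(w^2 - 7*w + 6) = (w^2 - 3*w - 10)/(w - 6)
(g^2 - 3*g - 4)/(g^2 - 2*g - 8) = (g + 1)/(g + 2)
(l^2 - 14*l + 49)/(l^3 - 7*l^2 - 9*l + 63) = (l - 7)/(l^2 - 9)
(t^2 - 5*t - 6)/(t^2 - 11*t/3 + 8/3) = 3*(t^2 - 5*t - 6)/(3*t^2 - 11*t + 8)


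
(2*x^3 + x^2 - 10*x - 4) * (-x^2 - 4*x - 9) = -2*x^5 - 9*x^4 - 12*x^3 + 35*x^2 + 106*x + 36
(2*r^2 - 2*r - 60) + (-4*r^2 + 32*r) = -2*r^2 + 30*r - 60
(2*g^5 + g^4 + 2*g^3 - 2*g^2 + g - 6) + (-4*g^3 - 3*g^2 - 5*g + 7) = 2*g^5 + g^4 - 2*g^3 - 5*g^2 - 4*g + 1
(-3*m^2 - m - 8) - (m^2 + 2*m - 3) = -4*m^2 - 3*m - 5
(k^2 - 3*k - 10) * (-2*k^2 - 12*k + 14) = -2*k^4 - 6*k^3 + 70*k^2 + 78*k - 140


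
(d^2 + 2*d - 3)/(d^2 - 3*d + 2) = (d + 3)/(d - 2)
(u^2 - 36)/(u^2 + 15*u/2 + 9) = 2*(u - 6)/(2*u + 3)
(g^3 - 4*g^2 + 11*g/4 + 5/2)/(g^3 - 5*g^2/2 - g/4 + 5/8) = 2*(g - 2)/(2*g - 1)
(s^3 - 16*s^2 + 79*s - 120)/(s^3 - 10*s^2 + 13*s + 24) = (s - 5)/(s + 1)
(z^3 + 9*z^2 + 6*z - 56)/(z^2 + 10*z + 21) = (z^2 + 2*z - 8)/(z + 3)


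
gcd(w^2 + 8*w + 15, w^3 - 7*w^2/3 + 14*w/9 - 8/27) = 1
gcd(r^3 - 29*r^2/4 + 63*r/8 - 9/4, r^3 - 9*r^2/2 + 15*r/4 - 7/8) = r - 1/2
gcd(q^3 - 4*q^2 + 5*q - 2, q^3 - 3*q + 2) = q^2 - 2*q + 1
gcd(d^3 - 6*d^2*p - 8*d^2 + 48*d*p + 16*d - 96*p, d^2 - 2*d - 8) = d - 4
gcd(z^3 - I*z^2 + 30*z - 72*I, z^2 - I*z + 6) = z - 3*I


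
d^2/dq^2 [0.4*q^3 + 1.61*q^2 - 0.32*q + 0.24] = 2.4*q + 3.22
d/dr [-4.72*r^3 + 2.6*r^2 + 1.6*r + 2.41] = -14.16*r^2 + 5.2*r + 1.6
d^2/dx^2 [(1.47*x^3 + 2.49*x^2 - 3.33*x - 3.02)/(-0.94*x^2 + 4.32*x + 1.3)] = (7.105427357601e-15*x^4 - 72.798144*x^3 - 51.778968*x^2 - 64.071936*x + 74.283016)/(0.830584*x^6 - 11.451456*x^5 + 49.181928*x^4 - 48.947328*x^3 - 68.01756*x^2 - 21.9024*x - 2.197)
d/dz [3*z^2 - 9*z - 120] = 6*z - 9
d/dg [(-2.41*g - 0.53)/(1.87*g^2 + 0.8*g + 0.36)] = (4.5067*g^2 + 1.9822*g - 0.4436)/(3.4969*g^4 + 2.992*g^3 + 1.9864*g^2 + 0.576*g + 0.1296)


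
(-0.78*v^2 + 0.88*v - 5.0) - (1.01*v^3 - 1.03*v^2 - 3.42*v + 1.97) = -1.01*v^3 + 0.25*v^2 + 4.3*v - 6.97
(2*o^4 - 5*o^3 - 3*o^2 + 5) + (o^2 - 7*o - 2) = 2*o^4 - 5*o^3 - 2*o^2 - 7*o + 3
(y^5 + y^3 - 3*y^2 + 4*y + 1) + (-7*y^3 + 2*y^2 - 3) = y^5 - 6*y^3 - y^2 + 4*y - 2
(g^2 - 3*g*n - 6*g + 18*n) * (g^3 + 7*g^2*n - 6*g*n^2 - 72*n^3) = g^5 + 4*g^4*n - 6*g^4 - 27*g^3*n^2 - 24*g^3*n - 54*g^2*n^3 + 162*g^2*n^2 + 216*g*n^4 + 324*g*n^3 - 1296*n^4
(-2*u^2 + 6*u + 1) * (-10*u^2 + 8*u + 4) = 20*u^4 - 76*u^3 + 30*u^2 + 32*u + 4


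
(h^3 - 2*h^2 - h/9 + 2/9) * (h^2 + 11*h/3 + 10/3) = h^5 + 5*h^4/3 - 37*h^3/9 - 185*h^2/27 + 4*h/9 + 20/27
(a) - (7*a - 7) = 7 - 6*a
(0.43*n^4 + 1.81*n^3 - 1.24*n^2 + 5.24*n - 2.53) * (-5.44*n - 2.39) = -2.3392*n^5 - 10.8741*n^4 + 2.4197*n^3 - 25.542*n^2 + 1.2396*n + 6.0467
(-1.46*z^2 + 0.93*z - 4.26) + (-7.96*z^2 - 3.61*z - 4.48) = -9.42*z^2 - 2.68*z - 8.74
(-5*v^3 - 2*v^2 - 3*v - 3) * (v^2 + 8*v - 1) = -5*v^5 - 42*v^4 - 14*v^3 - 25*v^2 - 21*v + 3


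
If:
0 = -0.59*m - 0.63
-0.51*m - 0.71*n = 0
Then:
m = -1.07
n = 0.77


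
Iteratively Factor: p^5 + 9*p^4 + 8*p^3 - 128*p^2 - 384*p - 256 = (p - 4)*(p^4 + 13*p^3 + 60*p^2 + 112*p + 64) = (p - 4)*(p + 4)*(p^3 + 9*p^2 + 24*p + 16) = (p - 4)*(p + 4)^2*(p^2 + 5*p + 4) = (p - 4)*(p + 4)^3*(p + 1)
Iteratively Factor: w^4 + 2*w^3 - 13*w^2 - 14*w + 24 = (w + 2)*(w^3 - 13*w + 12) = (w - 3)*(w + 2)*(w^2 + 3*w - 4) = (w - 3)*(w - 1)*(w + 2)*(w + 4)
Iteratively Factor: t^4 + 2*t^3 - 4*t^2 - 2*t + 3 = (t - 1)*(t^3 + 3*t^2 - t - 3) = (t - 1)*(t + 1)*(t^2 + 2*t - 3) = (t - 1)^2*(t + 1)*(t + 3)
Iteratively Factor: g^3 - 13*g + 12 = (g + 4)*(g^2 - 4*g + 3) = (g - 3)*(g + 4)*(g - 1)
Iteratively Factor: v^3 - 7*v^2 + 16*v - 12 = (v - 2)*(v^2 - 5*v + 6) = (v - 2)^2*(v - 3)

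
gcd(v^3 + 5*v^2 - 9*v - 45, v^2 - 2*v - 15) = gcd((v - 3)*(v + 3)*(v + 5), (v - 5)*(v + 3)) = v + 3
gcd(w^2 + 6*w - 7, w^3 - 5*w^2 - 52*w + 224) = w + 7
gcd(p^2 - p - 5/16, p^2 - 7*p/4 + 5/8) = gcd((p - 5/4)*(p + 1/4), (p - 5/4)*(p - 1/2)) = p - 5/4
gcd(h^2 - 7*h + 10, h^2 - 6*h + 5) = h - 5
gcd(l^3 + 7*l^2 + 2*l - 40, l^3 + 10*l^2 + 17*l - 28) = l + 4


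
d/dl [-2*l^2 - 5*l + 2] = -4*l - 5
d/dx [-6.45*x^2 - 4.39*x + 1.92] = -12.9*x - 4.39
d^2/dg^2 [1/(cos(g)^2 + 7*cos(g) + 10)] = (-4*sin(g)^4 + 11*sin(g)^2 + 385*cos(g)/4 - 21*cos(3*g)/4 + 71)/((cos(g) + 2)^3*(cos(g) + 5)^3)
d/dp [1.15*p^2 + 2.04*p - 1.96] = 2.3*p + 2.04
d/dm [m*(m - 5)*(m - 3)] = 3*m^2 - 16*m + 15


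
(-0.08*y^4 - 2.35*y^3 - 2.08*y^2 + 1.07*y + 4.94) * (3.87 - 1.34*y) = 0.1072*y^5 + 2.8394*y^4 - 6.3073*y^3 - 9.4834*y^2 - 2.4787*y + 19.1178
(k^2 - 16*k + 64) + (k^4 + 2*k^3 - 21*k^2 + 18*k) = k^4 + 2*k^3 - 20*k^2 + 2*k + 64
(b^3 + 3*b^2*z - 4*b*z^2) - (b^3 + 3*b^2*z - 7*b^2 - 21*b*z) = 7*b^2 - 4*b*z^2 + 21*b*z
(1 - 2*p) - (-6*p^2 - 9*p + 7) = 6*p^2 + 7*p - 6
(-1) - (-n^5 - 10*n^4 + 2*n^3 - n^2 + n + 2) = n^5 + 10*n^4 - 2*n^3 + n^2 - n - 3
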